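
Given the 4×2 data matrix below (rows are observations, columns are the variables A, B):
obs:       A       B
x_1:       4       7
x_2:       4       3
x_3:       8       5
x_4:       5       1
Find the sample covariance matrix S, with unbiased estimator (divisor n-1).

Step 1 — column means:
  mean(A) = (4 + 4 + 8 + 5) / 4 = 21/4 = 5.25
  mean(B) = (7 + 3 + 5 + 1) / 4 = 16/4 = 4

Step 2 — sample covariance S[i,j] = (1/(n-1)) · Σ_k (x_{k,i} - mean_i) · (x_{k,j} - mean_j), with n-1 = 3.
  S[A,A] = ((-1.25)·(-1.25) + (-1.25)·(-1.25) + (2.75)·(2.75) + (-0.25)·(-0.25)) / 3 = 10.75/3 = 3.5833
  S[A,B] = ((-1.25)·(3) + (-1.25)·(-1) + (2.75)·(1) + (-0.25)·(-3)) / 3 = 1/3 = 0.3333
  S[B,B] = ((3)·(3) + (-1)·(-1) + (1)·(1) + (-3)·(-3)) / 3 = 20/3 = 6.6667

S is symmetric (S[j,i] = S[i,j]). Assembling:

S = [[3.5833, 0.3333],
 [0.3333, 6.6667]]


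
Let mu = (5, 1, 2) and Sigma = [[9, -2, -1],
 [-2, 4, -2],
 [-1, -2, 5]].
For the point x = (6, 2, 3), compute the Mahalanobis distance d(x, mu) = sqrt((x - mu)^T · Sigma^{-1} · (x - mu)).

Step 1 — centre the observation: (x - mu) = (1, 1, 1).

Step 2 — invert Sigma (cofactor / det for 3×3, or solve directly):
  Sigma^{-1} = [[0.1429, 0.1071, 0.0714],
 [0.1071, 0.3929, 0.1786],
 [0.0714, 0.1786, 0.2857]].

Step 3 — form the quadratic (x - mu)^T · Sigma^{-1} · (x - mu):
  Sigma^{-1} · (x - mu) = (0.3214, 0.6786, 0.5357).
  (x - mu)^T · [Sigma^{-1} · (x - mu)] = (1)·(0.3214) + (1)·(0.6786) + (1)·(0.5357) = 1.5357.

Step 4 — take square root: d = √(1.5357) ≈ 1.2392.

d(x, mu) = √(1.5357) ≈ 1.2392


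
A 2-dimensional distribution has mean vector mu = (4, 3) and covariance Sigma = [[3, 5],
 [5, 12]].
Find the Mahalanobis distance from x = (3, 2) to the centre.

Step 1 — centre the observation: (x - mu) = (-1, -1).

Step 2 — invert Sigma. det(Sigma) = 3·12 - (5)² = 11.
  Sigma^{-1} = (1/det) · [[d, -b], [-b, a]] = [[1.0909, -0.4545],
 [-0.4545, 0.2727]].

Step 3 — form the quadratic (x - mu)^T · Sigma^{-1} · (x - mu):
  Sigma^{-1} · (x - mu) = (-0.6364, 0.1818).
  (x - mu)^T · [Sigma^{-1} · (x - mu)] = (-1)·(-0.6364) + (-1)·(0.1818) = 0.4545.

Step 4 — take square root: d = √(0.4545) ≈ 0.6742.

d(x, mu) = √(0.4545) ≈ 0.6742


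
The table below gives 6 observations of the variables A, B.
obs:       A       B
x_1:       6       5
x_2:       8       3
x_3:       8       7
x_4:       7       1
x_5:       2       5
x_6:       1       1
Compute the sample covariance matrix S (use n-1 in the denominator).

Step 1 — column means:
  mean(A) = (6 + 8 + 8 + 7 + 2 + 1) / 6 = 32/6 = 5.3333
  mean(B) = (5 + 3 + 7 + 1 + 5 + 1) / 6 = 22/6 = 3.6667

Step 2 — sample covariance S[i,j] = (1/(n-1)) · Σ_k (x_{k,i} - mean_i) · (x_{k,j} - mean_j), with n-1 = 5.
  S[A,A] = ((0.6667)·(0.6667) + (2.6667)·(2.6667) + (2.6667)·(2.6667) + (1.6667)·(1.6667) + (-3.3333)·(-3.3333) + (-4.3333)·(-4.3333)) / 5 = 47.3333/5 = 9.4667
  S[A,B] = ((0.6667)·(1.3333) + (2.6667)·(-0.6667) + (2.6667)·(3.3333) + (1.6667)·(-2.6667) + (-3.3333)·(1.3333) + (-4.3333)·(-2.6667)) / 5 = 10.6667/5 = 2.1333
  S[B,B] = ((1.3333)·(1.3333) + (-0.6667)·(-0.6667) + (3.3333)·(3.3333) + (-2.6667)·(-2.6667) + (1.3333)·(1.3333) + (-2.6667)·(-2.6667)) / 5 = 29.3333/5 = 5.8667

S is symmetric (S[j,i] = S[i,j]). Assembling:

S = [[9.4667, 2.1333],
 [2.1333, 5.8667]]


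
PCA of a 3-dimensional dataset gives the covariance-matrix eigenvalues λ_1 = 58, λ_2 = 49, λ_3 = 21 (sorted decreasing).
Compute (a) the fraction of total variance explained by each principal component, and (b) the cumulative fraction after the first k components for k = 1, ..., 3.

Step 1 — total variance = trace(Sigma) = Σ λ_i = 58 + 49 + 21 = 128.

Step 2 — fraction explained by component i = λ_i / Σ λ:
  PC1: 58/128 = 0.4531
  PC2: 49/128 = 0.3828
  PC3: 21/128 = 0.1641

Step 3 — cumulative fraction after k components = (λ_1 + ... + λ_k) / Σ λ:
  k = 1: 58/128 = 0.4531
  k = 2: (58 + 49)/128 = 107/128 = 0.8359
  k = 3: (58 + 49 + 21)/128 = 128/128 = 1

Summary (fraction, with percent):

explained: PC1 0.4531 (45.31%), PC2 0.3828 (38.28%), PC3 0.1641 (16.41%);  cumulative: 0.4531, 0.8359, 1


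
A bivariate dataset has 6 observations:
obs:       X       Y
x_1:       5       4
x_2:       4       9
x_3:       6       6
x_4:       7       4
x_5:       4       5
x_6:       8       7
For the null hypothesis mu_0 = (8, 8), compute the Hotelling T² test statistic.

Step 1 — sample mean vector:
  mean(X) = (5 + 4 + 6 + 7 + 4 + 8) / 6 = 34/6 = 5.6667
  mean(Y) = (4 + 9 + 6 + 4 + 5 + 7) / 6 = 35/6 = 5.8333
  x̄ = (5.6667, 5.8333),  deviation x̄ - mu_0 = (5.6667, 5.8333) - (8, 8) = (-2.3333, -2.1667).

Step 2 — sample covariance matrix, S[i,j] = (1/(n-1)) · Σ_k (x_{k,i} - mean_i) · (x_{k,j} - mean_j), divisor n-1 = 5:
  S[X,X] = ((-0.6667)·(-0.6667) + (-1.6667)·(-1.6667) + (0.3333)·(0.3333) + (1.3333)·(1.3333) + (-1.6667)·(-1.6667) + (2.3333)·(2.3333)) / 5 = 13.3333/5 = 2.6667
  S[X,Y] = ((-0.6667)·(-1.8333) + (-1.6667)·(3.1667) + (0.3333)·(0.1667) + (1.3333)·(-1.8333) + (-1.6667)·(-0.8333) + (2.3333)·(1.1667)) / 5 = -2.3333/5 = -0.4667
  S[Y,Y] = ((-1.8333)·(-1.8333) + (3.1667)·(3.1667) + (0.1667)·(0.1667) + (-1.8333)·(-1.8333) + (-0.8333)·(-0.8333) + (1.1667)·(1.1667)) / 5 = 18.8333/5 = 3.7667
  S = [[2.6667, -0.4667],
 [-0.4667, 3.7667]].

Step 3 — invert S. det(S) = 2.6667·3.7667 - (-0.4667)² = 9.8267.
  S^{-1} = (1/det) · [[d, -b], [-b, a]] = [[0.3833, 0.0475],
 [0.0475, 0.2714]].

Step 4 — quadratic form (x̄ - mu_0)^T · S^{-1} · (x̄ - mu_0):
  S^{-1} · (x̄ - mu_0) = (-0.9973, -0.6988),
  (x̄ - mu_0)^T · [...] = (-2.3333)·(-0.9973) + (-2.1667)·(-0.6988) = 3.841.

Step 5 — scale by n: T² = 6 · 3.841 = 23.0461.

T² ≈ 23.0461


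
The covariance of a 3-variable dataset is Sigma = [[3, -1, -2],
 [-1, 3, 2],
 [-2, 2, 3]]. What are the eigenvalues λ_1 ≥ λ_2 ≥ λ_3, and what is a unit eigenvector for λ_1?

Step 1 — characteristic polynomial p(λ) = det(λI - Sigma) = λ³ - tr·λ² + c_1·λ - det, where tr = trace, c_1 = sum of the principal 2×2 minors, det = det(Sigma):
  tr = 3 + 3 + 3 = 9,
  c_1 = (3·3 - (-1)²) + (3·3 - (-2)²) + (3·3 - (2)²) = 8 + 5 + 5 = 18,
  det = 3·(3·3 - (2)²) - (-1)·((-1)·3 - (2)·(-2)) + (-2)·((-1)·(2) - 3·(-2)) = 3·(5) - (-1)·(1) + (-2)·(4) = 8.
  So p(λ) = λ³ - 9λ² + 18λ - 8.
Step 2 — look for an integer root (rational root theorem: any rational root is an integer divisor of 8). Testing λ = 2:
  p(2) = 8 - 36 + 36 - 8 = 0  ✓
  Dividing out (λ - 2): p(λ) = (λ - 2)(λ² - 7λ + 4).
Step 3 — remaining eigenvalues from the quadratic λ² - 7λ + 4 = 0:
  Δ = 7² - 4·4 = 49 - 16 = 33,  λ = (7 ± √33)/2 = (7 ± 5.7446)/2 ≈ 6.3723 or 0.6277.
  Sorted: λ_1 = 6.3723,  λ_2 = 2,  λ_3 = 0.6277  (check: sum = 9 = tr ✓).

Step 4 — unit eigenvector for λ_1 ≈ 6.3723: v spans the null space of (Sigma - λ_1 I), whose rows are
  r_1 = (-3.3723, -1, -2),  r_2 = (-1, -3.3723, 2),  r_3 = (-2, 2, -3.3723).
  v is orthogonal to every row, so take v ∝ r_1 × r_2 = ((-1)·(2) - (-2)·(-3.3723), (-2)·(-1) - (-3.3723)·(2), (-3.3723)·(-3.3723) - (-1)·(-1)) ≈ (-8.7446, 8.7446, 10.3723).
  Rescale (multiply by -1 so the first nonzero entry is positive): u = (8.7446, -8.7446, -10.3723).
  ||u|| = √((8.7446)² + (-8.7446)² + (-10.3723)²) = √(260.519) ≈ 16.1406,  v_1 = u/||u|| ≈ (0.5418, -0.5418, -0.6426) (||v_1|| = 1).

λ_1 = 6.3723,  λ_2 = 2,  λ_3 = 0.6277;  v_1 ≈ (0.5418, -0.5418, -0.6426)


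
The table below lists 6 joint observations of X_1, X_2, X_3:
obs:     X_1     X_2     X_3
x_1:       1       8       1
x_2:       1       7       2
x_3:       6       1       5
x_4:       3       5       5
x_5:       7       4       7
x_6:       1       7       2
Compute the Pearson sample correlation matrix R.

Step 1 — column means:
  mean(X_1) = (1 + 1 + 6 + 3 + 7 + 1) / 6 = 19/6 = 3.1667
  mean(X_2) = (8 + 7 + 1 + 5 + 4 + 7) / 6 = 32/6 = 5.3333
  mean(X_3) = (1 + 2 + 5 + 5 + 7 + 2) / 6 = 22/6 = 3.6667

Step 2 — sample variances and covariances s[i,j] = (1/(n-1)) · Σ_k (x_{k,i} - mean_i) · (x_{k,j} - mean_j), with n-1 = 5:
  s[X_1,X_1] = ((-2.1667)·(-2.1667) + (-2.1667)·(-2.1667) + (2.8333)·(2.8333) + (-0.1667)·(-0.1667) + (3.8333)·(3.8333) + (-2.1667)·(-2.1667)) / 5 = 36.8333/5 = 7.3667
  s[X_1,X_2] = ((-2.1667)·(2.6667) + (-2.1667)·(1.6667) + (2.8333)·(-4.3333) + (-0.1667)·(-0.3333) + (3.8333)·(-1.3333) + (-2.1667)·(1.6667)) / 5 = -30.3333/5 = -6.0667
  s[X_1,X_3] = ((-2.1667)·(-2.6667) + (-2.1667)·(-1.6667) + (2.8333)·(1.3333) + (-0.1667)·(1.3333) + (3.8333)·(3.3333) + (-2.1667)·(-1.6667)) / 5 = 29.3333/5 = 5.8667
  s[X_2,X_2] = ((2.6667)·(2.6667) + (1.6667)·(1.6667) + (-4.3333)·(-4.3333) + (-0.3333)·(-0.3333) + (-1.3333)·(-1.3333) + (1.6667)·(1.6667)) / 5 = 33.3333/5 = 6.6667
  s[X_2,X_3] = ((2.6667)·(-2.6667) + (1.6667)·(-1.6667) + (-4.3333)·(1.3333) + (-0.3333)·(1.3333) + (-1.3333)·(3.3333) + (1.6667)·(-1.6667)) / 5 = -23.3333/5 = -4.6667
  s[X_3,X_3] = ((-2.6667)·(-2.6667) + (-1.6667)·(-1.6667) + (1.3333)·(1.3333) + (1.3333)·(1.3333) + (3.3333)·(3.3333) + (-1.6667)·(-1.6667)) / 5 = 27.3333/5 = 5.4667
  Sample standard deviations s_i = √(s[i,i]):
  s(X_1) = √(7.3667) = 2.7142
  s(X_2) = √(6.6667) = 2.582
  s(X_3) = √(5.4667) = 2.3381

Step 3 — r_{ij} = s_{ij} / (s_i · s_j):
  r[X_1,X_1] = 1 (diagonal).
  r[X_1,X_2] = -6.0667 / (2.7142 · 2.582) = -6.0667 / 7.0079 = -0.8657
  r[X_1,X_3] = 5.8667 / (2.7142 · 2.3381) = 5.8667 / 6.346 = 0.9245
  r[X_2,X_2] = 1 (diagonal).
  r[X_2,X_3] = -4.6667 / (2.582 · 2.3381) = -4.6667 / 6.0369 = -0.773
  r[X_3,X_3] = 1 (diagonal).

R is symmetric with unit diagonal. Assembling:

R = [[1, -0.8657, 0.9245],
 [-0.8657, 1, -0.773],
 [0.9245, -0.773, 1]]


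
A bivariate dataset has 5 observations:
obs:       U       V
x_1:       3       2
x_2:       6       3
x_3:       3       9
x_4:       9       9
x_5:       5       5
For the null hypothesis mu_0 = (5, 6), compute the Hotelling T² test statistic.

Step 1 — sample mean vector:
  mean(U) = (3 + 6 + 3 + 9 + 5) / 5 = 26/5 = 5.2
  mean(V) = (2 + 3 + 9 + 9 + 5) / 5 = 28/5 = 5.6
  x̄ = (5.2, 5.6),  deviation x̄ - mu_0 = (5.2, 5.6) - (5, 6) = (0.2, -0.4).

Step 2 — sample covariance matrix, S[i,j] = (1/(n-1)) · Σ_k (x_{k,i} - mean_i) · (x_{k,j} - mean_j), divisor n-1 = 4:
  S[U,U] = ((-2.2)·(-2.2) + (0.8)·(0.8) + (-2.2)·(-2.2) + (3.8)·(3.8) + (-0.2)·(-0.2)) / 4 = 24.8/4 = 6.2
  S[U,V] = ((-2.2)·(-3.6) + (0.8)·(-2.6) + (-2.2)·(3.4) + (3.8)·(3.4) + (-0.2)·(-0.6)) / 4 = 11.4/4 = 2.85
  S[V,V] = ((-3.6)·(-3.6) + (-2.6)·(-2.6) + (3.4)·(3.4) + (3.4)·(3.4) + (-0.6)·(-0.6)) / 4 = 43.2/4 = 10.8
  S = [[6.2, 2.85],
 [2.85, 10.8]].

Step 3 — invert S. det(S) = 6.2·10.8 - (2.85)² = 58.8375.
  S^{-1} = (1/det) · [[d, -b], [-b, a]] = [[0.1836, -0.0484],
 [-0.0484, 0.1054]].

Step 4 — quadratic form (x̄ - mu_0)^T · S^{-1} · (x̄ - mu_0):
  S^{-1} · (x̄ - mu_0) = (0.0561, -0.0518),
  (x̄ - mu_0)^T · [...] = (0.2)·(0.0561) + (-0.4)·(-0.0518) = 0.032.

Step 5 — scale by n: T² = 5 · 0.032 = 0.1598.

T² ≈ 0.1598


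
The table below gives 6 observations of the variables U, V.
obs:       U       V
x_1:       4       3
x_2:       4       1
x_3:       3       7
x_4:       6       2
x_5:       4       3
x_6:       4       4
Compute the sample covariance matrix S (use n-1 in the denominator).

Step 1 — column means:
  mean(U) = (4 + 4 + 3 + 6 + 4 + 4) / 6 = 25/6 = 4.1667
  mean(V) = (3 + 1 + 7 + 2 + 3 + 4) / 6 = 20/6 = 3.3333

Step 2 — sample covariance S[i,j] = (1/(n-1)) · Σ_k (x_{k,i} - mean_i) · (x_{k,j} - mean_j), with n-1 = 5.
  S[U,U] = ((-0.1667)·(-0.1667) + (-0.1667)·(-0.1667) + (-1.1667)·(-1.1667) + (1.8333)·(1.8333) + (-0.1667)·(-0.1667) + (-0.1667)·(-0.1667)) / 5 = 4.8333/5 = 0.9667
  S[U,V] = ((-0.1667)·(-0.3333) + (-0.1667)·(-2.3333) + (-1.1667)·(3.6667) + (1.8333)·(-1.3333) + (-0.1667)·(-0.3333) + (-0.1667)·(0.6667)) / 5 = -6.3333/5 = -1.2667
  S[V,V] = ((-0.3333)·(-0.3333) + (-2.3333)·(-2.3333) + (3.6667)·(3.6667) + (-1.3333)·(-1.3333) + (-0.3333)·(-0.3333) + (0.6667)·(0.6667)) / 5 = 21.3333/5 = 4.2667

S is symmetric (S[j,i] = S[i,j]). Assembling:

S = [[0.9667, -1.2667],
 [-1.2667, 4.2667]]


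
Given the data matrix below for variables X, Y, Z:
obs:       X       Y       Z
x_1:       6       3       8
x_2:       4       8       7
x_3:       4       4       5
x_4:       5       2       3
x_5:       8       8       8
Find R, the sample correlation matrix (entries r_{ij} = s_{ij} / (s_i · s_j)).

Step 1 — column means:
  mean(X) = (6 + 4 + 4 + 5 + 8) / 5 = 27/5 = 5.4
  mean(Y) = (3 + 8 + 4 + 2 + 8) / 5 = 25/5 = 5
  mean(Z) = (8 + 7 + 5 + 3 + 8) / 5 = 31/5 = 6.2

Step 2 — sample variances and covariances s[i,j] = (1/(n-1)) · Σ_k (x_{k,i} - mean_i) · (x_{k,j} - mean_j), with n-1 = 4:
  s[X,X] = ((0.6)·(0.6) + (-1.4)·(-1.4) + (-1.4)·(-1.4) + (-0.4)·(-0.4) + (2.6)·(2.6)) / 4 = 11.2/4 = 2.8
  s[X,Y] = ((0.6)·(-2) + (-1.4)·(3) + (-1.4)·(-1) + (-0.4)·(-3) + (2.6)·(3)) / 4 = 5/4 = 1.25
  s[X,Z] = ((0.6)·(1.8) + (-1.4)·(0.8) + (-1.4)·(-1.2) + (-0.4)·(-3.2) + (2.6)·(1.8)) / 4 = 7.6/4 = 1.9
  s[Y,Y] = ((-2)·(-2) + (3)·(3) + (-1)·(-1) + (-3)·(-3) + (3)·(3)) / 4 = 32/4 = 8
  s[Y,Z] = ((-2)·(1.8) + (3)·(0.8) + (-1)·(-1.2) + (-3)·(-3.2) + (3)·(1.8)) / 4 = 15/4 = 3.75
  s[Z,Z] = ((1.8)·(1.8) + (0.8)·(0.8) + (-1.2)·(-1.2) + (-3.2)·(-3.2) + (1.8)·(1.8)) / 4 = 18.8/4 = 4.7
  Sample standard deviations s_i = √(s[i,i]):
  s(X) = √(2.8) = 1.6733
  s(Y) = √(8) = 2.8284
  s(Z) = √(4.7) = 2.1679

Step 3 — r_{ij} = s_{ij} / (s_i · s_j):
  r[X,X] = 1 (diagonal).
  r[X,Y] = 1.25 / (1.6733 · 2.8284) = 1.25 / 4.7329 = 0.2641
  r[X,Z] = 1.9 / (1.6733 · 2.1679) = 1.9 / 3.6277 = 0.5238
  r[Y,Y] = 1 (diagonal).
  r[Y,Z] = 3.75 / (2.8284 · 2.1679) = 3.75 / 6.1319 = 0.6116
  r[Z,Z] = 1 (diagonal).

R is symmetric with unit diagonal. Assembling:

R = [[1, 0.2641, 0.5238],
 [0.2641, 1, 0.6116],
 [0.5238, 0.6116, 1]]


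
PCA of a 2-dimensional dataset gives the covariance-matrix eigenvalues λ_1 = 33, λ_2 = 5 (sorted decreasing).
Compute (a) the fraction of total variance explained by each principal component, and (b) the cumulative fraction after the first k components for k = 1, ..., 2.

Step 1 — total variance = trace(Sigma) = Σ λ_i = 33 + 5 = 38.

Step 2 — fraction explained by component i = λ_i / Σ λ:
  PC1: 33/38 = 0.8684
  PC2: 5/38 = 0.1316

Step 3 — cumulative fraction after k components = (λ_1 + ... + λ_k) / Σ λ:
  k = 1: 33/38 = 0.8684
  k = 2: (33 + 5)/38 = 38/38 = 1

Summary (fraction, with percent):

explained: PC1 0.8684 (86.84%), PC2 0.1316 (13.16%);  cumulative: 0.8684, 1


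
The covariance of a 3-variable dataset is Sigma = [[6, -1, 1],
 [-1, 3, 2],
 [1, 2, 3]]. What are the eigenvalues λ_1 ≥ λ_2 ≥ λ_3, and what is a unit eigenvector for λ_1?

Step 1 — characteristic polynomial p(λ) = det(λI - Sigma) = λ³ - tr·λ² + c_1·λ - det, where tr = trace, c_1 = sum of the principal 2×2 minors, det = det(Sigma):
  tr = 6 + 3 + 3 = 12,
  c_1 = (6·3 - (-1)²) + (6·3 - (1)²) + (3·3 - (2)²) = 17 + 17 + 5 = 39,
  det = 6·(3·3 - (2)²) - (-1)·((-1)·3 - (2)·(1)) + (1)·((-1)·(2) - 3·(1)) = 6·(5) - (-1)·(-5) + (1)·(-5) = 20.
  So p(λ) = λ³ - 12λ² + 39λ - 20.
Step 2 — look for an integer root (rational root theorem: any rational root is an integer divisor of 20). Testing λ = 5:
  p(5) = 125 - 300 + 195 - 20 = 0  ✓
  Dividing out (λ - 5): p(λ) = (λ - 5)(λ² - 7λ + 4).
Step 3 — remaining eigenvalues from the quadratic λ² - 7λ + 4 = 0:
  Δ = 7² - 4·4 = 49 - 16 = 33,  λ = (7 ± √33)/2 = (7 ± 5.7446)/2 ≈ 6.3723 or 0.6277.
  Sorted: λ_1 = 6.3723,  λ_2 = 5,  λ_3 = 0.6277  (check: sum = 12 = tr ✓).

Step 4 — unit eigenvector for λ_1 ≈ 6.3723: v spans the null space of (Sigma - λ_1 I), whose rows are
  r_1 = (-0.3723, -1, 1),  r_2 = (-1, -3.3723, 2),  r_3 = (1, 2, -3.3723).
  v is orthogonal to every row, so take v ∝ r_1 × r_2 = ((-1)·(2) - (1)·(-3.3723), (1)·(-1) - (-0.3723)·(2), (-0.3723)·(-3.3723) - (-1)·(-1)) ≈ (1.3723, -0.2554, 0.2554).
  Let u = (1.3723, -0.2554, 0.2554).
  ||u|| = √((1.3723)² + (-0.2554)² + (0.2554)²) = √(2.0137) ≈ 1.419,  v_1 = u/||u|| ≈ (0.9671, -0.18, 0.18) (||v_1|| = 1).

λ_1 = 6.3723,  λ_2 = 5,  λ_3 = 0.6277;  v_1 ≈ (0.9671, -0.18, 0.18)


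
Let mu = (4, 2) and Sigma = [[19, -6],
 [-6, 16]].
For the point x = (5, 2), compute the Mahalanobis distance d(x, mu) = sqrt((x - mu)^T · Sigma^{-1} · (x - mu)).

Step 1 — centre the observation: (x - mu) = (1, 0).

Step 2 — invert Sigma. det(Sigma) = 19·16 - (-6)² = 268.
  Sigma^{-1} = (1/det) · [[d, -b], [-b, a]] = [[0.0597, 0.0224],
 [0.0224, 0.0709]].

Step 3 — form the quadratic (x - mu)^T · Sigma^{-1} · (x - mu):
  Sigma^{-1} · (x - mu) = (0.0597, 0.0224).
  (x - mu)^T · [Sigma^{-1} · (x - mu)] = (1)·(0.0597) + (0)·(0.0224) = 0.0597.

Step 4 — take square root: d = √(0.0597) ≈ 0.2443.

d(x, mu) = √(0.0597) ≈ 0.2443


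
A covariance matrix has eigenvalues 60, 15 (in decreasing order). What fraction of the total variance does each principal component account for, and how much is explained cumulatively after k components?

Step 1 — total variance = trace(Sigma) = Σ λ_i = 60 + 15 = 75.

Step 2 — fraction explained by component i = λ_i / Σ λ:
  PC1: 60/75 = 0.8
  PC2: 15/75 = 0.2

Step 3 — cumulative fraction after k components = (λ_1 + ... + λ_k) / Σ λ:
  k = 1: 60/75 = 0.8
  k = 2: (60 + 15)/75 = 75/75 = 1

Summary (fraction, with percent):

explained: PC1 0.8 (80%), PC2 0.2 (20%);  cumulative: 0.8, 1


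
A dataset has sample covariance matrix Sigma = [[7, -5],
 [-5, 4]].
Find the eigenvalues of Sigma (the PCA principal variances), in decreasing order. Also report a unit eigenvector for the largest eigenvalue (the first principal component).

Step 1 — characteristic polynomial of 2×2 Sigma:
  det(Sigma - λI) = λ² - trace · λ + det = 0.
  trace = 7 + 4 = 11, det = 7·4 - (-5)² = 3.
Step 2 — discriminant:
  Δ = trace² - 4·det = 121 - 12 = 109.
Step 3 — eigenvalues:
  λ = (trace ± √Δ)/2 = (11 ± 10.4403)/2,
  λ_1 = 10.7202,  λ_2 = 0.2798.

Step 4 — unit eigenvector for λ_1: solve (Sigma - λ_1 I)v = 0. First row:
  (7 - 10.7202)·v_x + (-5)·v_y = 0, i.e. (-3.7202)·v_x + (-5)·v_y = 0,
  so v ∝ (b, λ_1 - a) = (-5, 3.7202); multiply by -1 so the first entry is positive: u = (5, -3.7202).
  ||u|| = √((5)² + (-3.7202)²) = √(38.8395) ≈ 6.2321,
  v_1 = u/||u|| ≈ (0.8023, -0.5969) (||v_1|| = 1).

λ_1 = 10.7202,  λ_2 = 0.2798;  v_1 ≈ (0.8023, -0.5969)


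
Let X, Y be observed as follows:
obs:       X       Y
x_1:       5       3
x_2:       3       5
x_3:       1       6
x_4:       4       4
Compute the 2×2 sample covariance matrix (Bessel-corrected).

Step 1 — column means:
  mean(X) = (5 + 3 + 1 + 4) / 4 = 13/4 = 3.25
  mean(Y) = (3 + 5 + 6 + 4) / 4 = 18/4 = 4.5

Step 2 — sample covariance S[i,j] = (1/(n-1)) · Σ_k (x_{k,i} - mean_i) · (x_{k,j} - mean_j), with n-1 = 3.
  S[X,X] = ((1.75)·(1.75) + (-0.25)·(-0.25) + (-2.25)·(-2.25) + (0.75)·(0.75)) / 3 = 8.75/3 = 2.9167
  S[X,Y] = ((1.75)·(-1.5) + (-0.25)·(0.5) + (-2.25)·(1.5) + (0.75)·(-0.5)) / 3 = -6.5/3 = -2.1667
  S[Y,Y] = ((-1.5)·(-1.5) + (0.5)·(0.5) + (1.5)·(1.5) + (-0.5)·(-0.5)) / 3 = 5/3 = 1.6667

S is symmetric (S[j,i] = S[i,j]). Assembling:

S = [[2.9167, -2.1667],
 [-2.1667, 1.6667]]


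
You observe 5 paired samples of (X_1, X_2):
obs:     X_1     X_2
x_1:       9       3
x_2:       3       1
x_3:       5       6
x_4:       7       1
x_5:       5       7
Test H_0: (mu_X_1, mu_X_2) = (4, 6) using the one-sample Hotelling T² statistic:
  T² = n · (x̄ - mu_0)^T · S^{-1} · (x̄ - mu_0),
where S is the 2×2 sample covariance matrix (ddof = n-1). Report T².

Step 1 — sample mean vector:
  mean(X_1) = (9 + 3 + 5 + 7 + 5) / 5 = 29/5 = 5.8
  mean(X_2) = (3 + 1 + 6 + 1 + 7) / 5 = 18/5 = 3.6
  x̄ = (5.8, 3.6),  deviation x̄ - mu_0 = (5.8, 3.6) - (4, 6) = (1.8, -2.4).

Step 2 — sample covariance matrix, S[i,j] = (1/(n-1)) · Σ_k (x_{k,i} - mean_i) · (x_{k,j} - mean_j), divisor n-1 = 4:
  S[X_1,X_1] = ((3.2)·(3.2) + (-2.8)·(-2.8) + (-0.8)·(-0.8) + (1.2)·(1.2) + (-0.8)·(-0.8)) / 4 = 20.8/4 = 5.2
  S[X_1,X_2] = ((3.2)·(-0.6) + (-2.8)·(-2.6) + (-0.8)·(2.4) + (1.2)·(-2.6) + (-0.8)·(3.4)) / 4 = -2.4/4 = -0.6
  S[X_2,X_2] = ((-0.6)·(-0.6) + (-2.6)·(-2.6) + (2.4)·(2.4) + (-2.6)·(-2.6) + (3.4)·(3.4)) / 4 = 31.2/4 = 7.8
  S = [[5.2, -0.6],
 [-0.6, 7.8]].

Step 3 — invert S. det(S) = 5.2·7.8 - (-0.6)² = 40.2.
  S^{-1} = (1/det) · [[d, -b], [-b, a]] = [[0.194, 0.0149],
 [0.0149, 0.1294]].

Step 4 — quadratic form (x̄ - mu_0)^T · S^{-1} · (x̄ - mu_0):
  S^{-1} · (x̄ - mu_0) = (0.3134, -0.2836),
  (x̄ - mu_0)^T · [...] = (1.8)·(0.3134) + (-2.4)·(-0.2836) = 1.2448.

Step 5 — scale by n: T² = 5 · 1.2448 = 6.2239.

T² ≈ 6.2239


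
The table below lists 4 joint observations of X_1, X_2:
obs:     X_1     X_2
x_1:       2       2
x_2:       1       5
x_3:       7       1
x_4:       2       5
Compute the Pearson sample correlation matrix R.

Step 1 — column means:
  mean(X_1) = (2 + 1 + 7 + 2) / 4 = 12/4 = 3
  mean(X_2) = (2 + 5 + 1 + 5) / 4 = 13/4 = 3.25

Step 2 — sample variances and covariances s[i,j] = (1/(n-1)) · Σ_k (x_{k,i} - mean_i) · (x_{k,j} - mean_j), with n-1 = 3:
  s[X_1,X_1] = ((-1)·(-1) + (-2)·(-2) + (4)·(4) + (-1)·(-1)) / 3 = 22/3 = 7.3333
  s[X_1,X_2] = ((-1)·(-1.25) + (-2)·(1.75) + (4)·(-2.25) + (-1)·(1.75)) / 3 = -13/3 = -4.3333
  s[X_2,X_2] = ((-1.25)·(-1.25) + (1.75)·(1.75) + (-2.25)·(-2.25) + (1.75)·(1.75)) / 3 = 12.75/3 = 4.25
  Sample standard deviations s_i = √(s[i,i]):
  s(X_1) = √(7.3333) = 2.708
  s(X_2) = √(4.25) = 2.0616

Step 3 — r_{ij} = s_{ij} / (s_i · s_j):
  r[X_1,X_1] = 1 (diagonal).
  r[X_1,X_2] = -4.3333 / (2.708 · 2.0616) = -4.3333 / 5.5827 = -0.7762
  r[X_2,X_2] = 1 (diagonal).

R is symmetric with unit diagonal. Assembling:

R = [[1, -0.7762],
 [-0.7762, 1]]


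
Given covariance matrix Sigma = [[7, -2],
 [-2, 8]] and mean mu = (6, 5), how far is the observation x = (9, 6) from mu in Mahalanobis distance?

Step 1 — centre the observation: (x - mu) = (3, 1).

Step 2 — invert Sigma. det(Sigma) = 7·8 - (-2)² = 52.
  Sigma^{-1} = (1/det) · [[d, -b], [-b, a]] = [[0.1538, 0.0385],
 [0.0385, 0.1346]].

Step 3 — form the quadratic (x - mu)^T · Sigma^{-1} · (x - mu):
  Sigma^{-1} · (x - mu) = (0.5, 0.25).
  (x - mu)^T · [Sigma^{-1} · (x - mu)] = (3)·(0.5) + (1)·(0.25) = 1.75.

Step 4 — take square root: d = √(1.75) ≈ 1.3229.

d(x, mu) = √(1.75) ≈ 1.3229


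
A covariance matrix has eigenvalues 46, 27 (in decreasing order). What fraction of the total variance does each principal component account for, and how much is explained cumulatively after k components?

Step 1 — total variance = trace(Sigma) = Σ λ_i = 46 + 27 = 73.

Step 2 — fraction explained by component i = λ_i / Σ λ:
  PC1: 46/73 = 0.6301
  PC2: 27/73 = 0.3699

Step 3 — cumulative fraction after k components = (λ_1 + ... + λ_k) / Σ λ:
  k = 1: 46/73 = 0.6301
  k = 2: (46 + 27)/73 = 73/73 = 1

Summary (fraction, with percent):

explained: PC1 0.6301 (63.01%), PC2 0.3699 (36.99%);  cumulative: 0.6301, 1


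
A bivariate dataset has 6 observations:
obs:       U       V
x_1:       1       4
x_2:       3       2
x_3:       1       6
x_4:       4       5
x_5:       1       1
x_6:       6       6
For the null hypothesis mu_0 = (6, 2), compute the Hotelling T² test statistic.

Step 1 — sample mean vector:
  mean(U) = (1 + 3 + 1 + 4 + 1 + 6) / 6 = 16/6 = 2.6667
  mean(V) = (4 + 2 + 6 + 5 + 1 + 6) / 6 = 24/6 = 4
  x̄ = (2.6667, 4),  deviation x̄ - mu_0 = (2.6667, 4) - (6, 2) = (-3.3333, 2).

Step 2 — sample covariance matrix, S[i,j] = (1/(n-1)) · Σ_k (x_{k,i} - mean_i) · (x_{k,j} - mean_j), divisor n-1 = 5:
  S[U,U] = ((-1.6667)·(-1.6667) + (0.3333)·(0.3333) + (-1.6667)·(-1.6667) + (1.3333)·(1.3333) + (-1.6667)·(-1.6667) + (3.3333)·(3.3333)) / 5 = 21.3333/5 = 4.2667
  S[U,V] = ((-1.6667)·(0) + (0.3333)·(-2) + (-1.6667)·(2) + (1.3333)·(1) + (-1.6667)·(-3) + (3.3333)·(2)) / 5 = 9/5 = 1.8
  S[V,V] = ((0)·(0) + (-2)·(-2) + (2)·(2) + (1)·(1) + (-3)·(-3) + (2)·(2)) / 5 = 22/5 = 4.4
  S = [[4.2667, 1.8],
 [1.8, 4.4]].

Step 3 — invert S. det(S) = 4.2667·4.4 - (1.8)² = 15.5333.
  S^{-1} = (1/det) · [[d, -b], [-b, a]] = [[0.2833, -0.1159],
 [-0.1159, 0.2747]].

Step 4 — quadratic form (x̄ - mu_0)^T · S^{-1} · (x̄ - mu_0):
  S^{-1} · (x̄ - mu_0) = (-1.176, 0.9356),
  (x̄ - mu_0)^T · [...] = (-3.3333)·(-1.176) + (2)·(0.9356) = 5.7911.

Step 5 — scale by n: T² = 6 · 5.7911 = 34.7468.

T² ≈ 34.7468


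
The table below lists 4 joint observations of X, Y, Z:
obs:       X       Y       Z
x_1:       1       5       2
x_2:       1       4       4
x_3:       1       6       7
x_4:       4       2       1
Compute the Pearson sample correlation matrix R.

Step 1 — column means:
  mean(X) = (1 + 1 + 1 + 4) / 4 = 7/4 = 1.75
  mean(Y) = (5 + 4 + 6 + 2) / 4 = 17/4 = 4.25
  mean(Z) = (2 + 4 + 7 + 1) / 4 = 14/4 = 3.5

Step 2 — sample variances and covariances s[i,j] = (1/(n-1)) · Σ_k (x_{k,i} - mean_i) · (x_{k,j} - mean_j), with n-1 = 3:
  s[X,X] = ((-0.75)·(-0.75) + (-0.75)·(-0.75) + (-0.75)·(-0.75) + (2.25)·(2.25)) / 3 = 6.75/3 = 2.25
  s[X,Y] = ((-0.75)·(0.75) + (-0.75)·(-0.25) + (-0.75)·(1.75) + (2.25)·(-2.25)) / 3 = -6.75/3 = -2.25
  s[X,Z] = ((-0.75)·(-1.5) + (-0.75)·(0.5) + (-0.75)·(3.5) + (2.25)·(-2.5)) / 3 = -7.5/3 = -2.5
  s[Y,Y] = ((0.75)·(0.75) + (-0.25)·(-0.25) + (1.75)·(1.75) + (-2.25)·(-2.25)) / 3 = 8.75/3 = 2.9167
  s[Y,Z] = ((0.75)·(-1.5) + (-0.25)·(0.5) + (1.75)·(3.5) + (-2.25)·(-2.5)) / 3 = 10.5/3 = 3.5
  s[Z,Z] = ((-1.5)·(-1.5) + (0.5)·(0.5) + (3.5)·(3.5) + (-2.5)·(-2.5)) / 3 = 21/3 = 7
  Sample standard deviations s_i = √(s[i,i]):
  s(X) = √(2.25) = 1.5
  s(Y) = √(2.9167) = 1.7078
  s(Z) = √(7) = 2.6458

Step 3 — r_{ij} = s_{ij} / (s_i · s_j):
  r[X,X] = 1 (diagonal).
  r[X,Y] = -2.25 / (1.5 · 1.7078) = -2.25 / 2.5617 = -0.8783
  r[X,Z] = -2.5 / (1.5 · 2.6458) = -2.5 / 3.9686 = -0.6299
  r[Y,Y] = 1 (diagonal).
  r[Y,Z] = 3.5 / (1.7078 · 2.6458) = 3.5 / 4.5185 = 0.7746
  r[Z,Z] = 1 (diagonal).

R is symmetric with unit diagonal. Assembling:

R = [[1, -0.8783, -0.6299],
 [-0.8783, 1, 0.7746],
 [-0.6299, 0.7746, 1]]


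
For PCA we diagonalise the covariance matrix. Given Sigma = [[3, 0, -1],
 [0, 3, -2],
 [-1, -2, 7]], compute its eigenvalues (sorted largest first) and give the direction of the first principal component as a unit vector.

Step 1 — characteristic polynomial p(λ) = det(λI - Sigma) = λ³ - tr·λ² + c_1·λ - det, where tr = trace, c_1 = sum of the principal 2×2 minors, det = det(Sigma):
  tr = 3 + 3 + 7 = 13,
  c_1 = (3·3 - (0)²) + (3·7 - (-1)²) + (3·7 - (-2)²) = 9 + 20 + 17 = 46,
  det = 3·(3·7 - (-2)²) - (0)·((0)·7 - (-2)·(-1)) + (-1)·((0)·(-2) - 3·(-1)) = 3·(17) - (0)·(-2) + (-1)·(3) = 48.
  So p(λ) = λ³ - 13λ² + 46λ - 48.
Step 2 — look for an integer root (rational root theorem: any rational root is an integer divisor of 48). Testing λ = 2:
  p(2) = 8 - 52 + 92 - 48 = 0  ✓
  Dividing out (λ - 2): p(λ) = (λ - 2)(λ² - 11λ + 24).
Step 3 — remaining eigenvalues from the quadratic λ² - 11λ + 24 = 0:
  Δ = 11² - 4·24 = 121 - 96 = 25,  λ = (11 ± √25)/2 = (11 ± 5)/2 = 8 or 3.
  Sorted: λ_1 = 8,  λ_2 = 3,  λ_3 = 2  (check: sum = 13 = tr ✓).

Step 4 — unit eigenvector for λ_1 = 8: v spans the null space of (Sigma - λ_1 I), whose rows are
  r_1 = (-5, 0, -1),  r_2 = (0, -5, -2),  r_3 = (-1, -2, -1).
  v is orthogonal to every row, so take v ∝ r_1 × r_2 = ((0)·(-2) - (-1)·(-5), (-1)·(0) - (-5)·(-2), (-5)·(-5) - (0)·(0)) = (-5, -10, 25).
  Rescale (divide by 5; multiply by -1 so the first nonzero entry is positive): u = (1, 2, -5).
  ||u|| = √((1)² + (2)² + (-5)²) = √(30) ≈ 5.4772,  v_1 = u/||u|| ≈ (0.1826, 0.3651, -0.9129) (||v_1|| = 1).

λ_1 = 8,  λ_2 = 3,  λ_3 = 2;  v_1 ≈ (0.1826, 0.3651, -0.9129)


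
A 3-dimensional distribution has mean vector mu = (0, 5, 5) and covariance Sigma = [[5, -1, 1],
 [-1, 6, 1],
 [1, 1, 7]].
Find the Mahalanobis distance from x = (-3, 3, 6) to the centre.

Step 1 — centre the observation: (x - mu) = (-3, -2, 1).

Step 2 — invert Sigma (cofactor / det for 3×3, or solve directly):
  Sigma^{-1} = [[0.2158, 0.0421, -0.0368],
 [0.0421, 0.1789, -0.0316],
 [-0.0368, -0.0316, 0.1526]].

Step 3 — form the quadratic (x - mu)^T · Sigma^{-1} · (x - mu):
  Sigma^{-1} · (x - mu) = (-0.7684, -0.5158, 0.3263).
  (x - mu)^T · [Sigma^{-1} · (x - mu)] = (-3)·(-0.7684) + (-2)·(-0.5158) + (1)·(0.3263) = 3.6632.

Step 4 — take square root: d = √(3.6632) ≈ 1.9139.

d(x, mu) = √(3.6632) ≈ 1.9139


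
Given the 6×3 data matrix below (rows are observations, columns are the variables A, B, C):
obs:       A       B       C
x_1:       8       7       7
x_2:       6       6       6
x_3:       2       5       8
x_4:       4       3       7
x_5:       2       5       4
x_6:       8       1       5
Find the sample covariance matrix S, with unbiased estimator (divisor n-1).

Step 1 — column means:
  mean(A) = (8 + 6 + 2 + 4 + 2 + 8) / 6 = 30/6 = 5
  mean(B) = (7 + 6 + 5 + 3 + 5 + 1) / 6 = 27/6 = 4.5
  mean(C) = (7 + 6 + 8 + 7 + 4 + 5) / 6 = 37/6 = 6.1667

Step 2 — sample covariance S[i,j] = (1/(n-1)) · Σ_k (x_{k,i} - mean_i) · (x_{k,j} - mean_j), with n-1 = 5.
  S[A,A] = ((3)·(3) + (1)·(1) + (-3)·(-3) + (-1)·(-1) + (-3)·(-3) + (3)·(3)) / 5 = 38/5 = 7.6
  S[A,B] = ((3)·(2.5) + (1)·(1.5) + (-3)·(0.5) + (-1)·(-1.5) + (-3)·(0.5) + (3)·(-3.5)) / 5 = -3/5 = -0.6
  S[A,C] = ((3)·(0.8333) + (1)·(-0.1667) + (-3)·(1.8333) + (-1)·(0.8333) + (-3)·(-2.1667) + (3)·(-1.1667)) / 5 = -1/5 = -0.2
  S[B,B] = ((2.5)·(2.5) + (1.5)·(1.5) + (0.5)·(0.5) + (-1.5)·(-1.5) + (0.5)·(0.5) + (-3.5)·(-3.5)) / 5 = 23.5/5 = 4.7
  S[B,C] = ((2.5)·(0.8333) + (1.5)·(-0.1667) + (0.5)·(1.8333) + (-1.5)·(0.8333) + (0.5)·(-2.1667) + (-3.5)·(-1.1667)) / 5 = 4.5/5 = 0.9
  S[C,C] = ((0.8333)·(0.8333) + (-0.1667)·(-0.1667) + (1.8333)·(1.8333) + (0.8333)·(0.8333) + (-2.1667)·(-2.1667) + (-1.1667)·(-1.1667)) / 5 = 10.8333/5 = 2.1667

S is symmetric (S[j,i] = S[i,j]). Assembling:

S = [[7.6, -0.6, -0.2],
 [-0.6, 4.7, 0.9],
 [-0.2, 0.9, 2.1667]]


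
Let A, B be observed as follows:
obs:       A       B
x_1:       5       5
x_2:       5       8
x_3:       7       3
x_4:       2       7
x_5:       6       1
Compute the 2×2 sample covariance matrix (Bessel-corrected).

Step 1 — column means:
  mean(A) = (5 + 5 + 7 + 2 + 6) / 5 = 25/5 = 5
  mean(B) = (5 + 8 + 3 + 7 + 1) / 5 = 24/5 = 4.8

Step 2 — sample covariance S[i,j] = (1/(n-1)) · Σ_k (x_{k,i} - mean_i) · (x_{k,j} - mean_j), with n-1 = 4.
  S[A,A] = ((0)·(0) + (0)·(0) + (2)·(2) + (-3)·(-3) + (1)·(1)) / 4 = 14/4 = 3.5
  S[A,B] = ((0)·(0.2) + (0)·(3.2) + (2)·(-1.8) + (-3)·(2.2) + (1)·(-3.8)) / 4 = -14/4 = -3.5
  S[B,B] = ((0.2)·(0.2) + (3.2)·(3.2) + (-1.8)·(-1.8) + (2.2)·(2.2) + (-3.8)·(-3.8)) / 4 = 32.8/4 = 8.2

S is symmetric (S[j,i] = S[i,j]). Assembling:

S = [[3.5, -3.5],
 [-3.5, 8.2]]


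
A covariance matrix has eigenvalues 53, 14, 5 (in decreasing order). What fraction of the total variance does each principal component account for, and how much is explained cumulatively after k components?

Step 1 — total variance = trace(Sigma) = Σ λ_i = 53 + 14 + 5 = 72.

Step 2 — fraction explained by component i = λ_i / Σ λ:
  PC1: 53/72 = 0.7361
  PC2: 14/72 = 0.1944
  PC3: 5/72 = 0.0694

Step 3 — cumulative fraction after k components = (λ_1 + ... + λ_k) / Σ λ:
  k = 1: 53/72 = 0.7361
  k = 2: (53 + 14)/72 = 67/72 = 0.9306
  k = 3: (53 + 14 + 5)/72 = 72/72 = 1

Summary (fraction, with percent):

explained: PC1 0.7361 (73.61%), PC2 0.1944 (19.44%), PC3 0.0694 (6.94%);  cumulative: 0.7361, 0.9306, 1


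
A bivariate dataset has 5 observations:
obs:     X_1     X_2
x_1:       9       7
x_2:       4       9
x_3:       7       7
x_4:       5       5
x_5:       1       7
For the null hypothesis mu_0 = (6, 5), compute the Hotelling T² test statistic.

Step 1 — sample mean vector:
  mean(X_1) = (9 + 4 + 7 + 5 + 1) / 5 = 26/5 = 5.2
  mean(X_2) = (7 + 9 + 7 + 5 + 7) / 5 = 35/5 = 7
  x̄ = (5.2, 7),  deviation x̄ - mu_0 = (5.2, 7) - (6, 5) = (-0.8, 2).

Step 2 — sample covariance matrix, S[i,j] = (1/(n-1)) · Σ_k (x_{k,i} - mean_i) · (x_{k,j} - mean_j), divisor n-1 = 4:
  S[X_1,X_1] = ((3.8)·(3.8) + (-1.2)·(-1.2) + (1.8)·(1.8) + (-0.2)·(-0.2) + (-4.2)·(-4.2)) / 4 = 36.8/4 = 9.2
  S[X_1,X_2] = ((3.8)·(0) + (-1.2)·(2) + (1.8)·(0) + (-0.2)·(-2) + (-4.2)·(0)) / 4 = -2/4 = -0.5
  S[X_2,X_2] = ((0)·(0) + (2)·(2) + (0)·(0) + (-2)·(-2) + (0)·(0)) / 4 = 8/4 = 2
  S = [[9.2, -0.5],
 [-0.5, 2]].

Step 3 — invert S. det(S) = 9.2·2 - (-0.5)² = 18.15.
  S^{-1} = (1/det) · [[d, -b], [-b, a]] = [[0.1102, 0.0275],
 [0.0275, 0.5069]].

Step 4 — quadratic form (x̄ - mu_0)^T · S^{-1} · (x̄ - mu_0):
  S^{-1} · (x̄ - mu_0) = (-0.0331, 0.9917),
  (x̄ - mu_0)^T · [...] = (-0.8)·(-0.0331) + (2)·(0.9917) = 2.0099.

Step 5 — scale by n: T² = 5 · 2.0099 = 10.0496.

T² ≈ 10.0496


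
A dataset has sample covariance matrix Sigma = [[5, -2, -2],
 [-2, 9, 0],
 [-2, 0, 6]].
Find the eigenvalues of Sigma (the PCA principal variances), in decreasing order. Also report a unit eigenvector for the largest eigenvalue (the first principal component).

Step 1 — characteristic polynomial p(λ) = det(λI - Sigma) = λ³ - tr·λ² + c_1·λ - det, where tr = trace, c_1 = sum of the principal 2×2 minors, det = det(Sigma):
  tr = 5 + 9 + 6 = 20,
  c_1 = (5·9 - (-2)²) + (5·6 - (-2)²) + (9·6 - (0)²) = 41 + 26 + 54 = 121,
  det = 5·(9·6 - (0)²) - (-2)·((-2)·6 - (0)·(-2)) + (-2)·((-2)·(0) - 9·(-2)) = 5·(54) - (-2)·(-12) + (-2)·(18) = 210.
  So p(λ) = λ³ - 20λ² + 121λ - 210.
Step 2 — look for an integer root (rational root theorem: any rational root is an integer divisor of 210). Testing λ = 3:
  p(3) = 27 - 180 + 363 - 210 = 0  ✓
  Dividing out (λ - 3): p(λ) = (λ - 3)(λ² - 17λ + 70).
Step 3 — remaining eigenvalues from the quadratic λ² - 17λ + 70 = 0:
  Δ = 17² - 4·70 = 289 - 280 = 9,  λ = (17 ± √9)/2 = (17 ± 3)/2 = 10 or 7.
  Sorted: λ_1 = 10,  λ_2 = 7,  λ_3 = 3  (check: sum = 20 = tr ✓).

Step 4 — unit eigenvector for λ_1 = 10: v spans the null space of (Sigma - λ_1 I), whose rows are
  r_1 = (-5, -2, -2),  r_2 = (-2, -1, 0),  r_3 = (-2, 0, -4).
  v is orthogonal to every row, so take v ∝ r_1 × r_2 = ((-2)·(0) - (-2)·(-1), (-2)·(-2) - (-5)·(0), (-5)·(-1) - (-2)·(-2)) = (-2, 4, 1).
  Rescale (multiply by -1 so the first nonzero entry is positive): u = (2, -4, -1).
  ||u|| = √((2)² + (-4)² + (-1)²) = √(21) ≈ 4.5826,  v_1 = u/||u|| ≈ (0.4364, -0.8729, -0.2182) (||v_1|| = 1).

λ_1 = 10,  λ_2 = 7,  λ_3 = 3;  v_1 ≈ (0.4364, -0.8729, -0.2182)


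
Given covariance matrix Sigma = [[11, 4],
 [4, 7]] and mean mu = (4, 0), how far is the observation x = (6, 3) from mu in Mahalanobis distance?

Step 1 — centre the observation: (x - mu) = (2, 3).

Step 2 — invert Sigma. det(Sigma) = 11·7 - (4)² = 61.
  Sigma^{-1} = (1/det) · [[d, -b], [-b, a]] = [[0.1148, -0.0656],
 [-0.0656, 0.1803]].

Step 3 — form the quadratic (x - mu)^T · Sigma^{-1} · (x - mu):
  Sigma^{-1} · (x - mu) = (0.0328, 0.4098).
  (x - mu)^T · [Sigma^{-1} · (x - mu)] = (2)·(0.0328) + (3)·(0.4098) = 1.2951.

Step 4 — take square root: d = √(1.2951) ≈ 1.138.

d(x, mu) = √(1.2951) ≈ 1.138


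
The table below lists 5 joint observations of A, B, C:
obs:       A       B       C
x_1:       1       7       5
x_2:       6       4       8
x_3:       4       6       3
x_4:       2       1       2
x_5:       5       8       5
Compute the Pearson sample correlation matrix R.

Step 1 — column means:
  mean(A) = (1 + 6 + 4 + 2 + 5) / 5 = 18/5 = 3.6
  mean(B) = (7 + 4 + 6 + 1 + 8) / 5 = 26/5 = 5.2
  mean(C) = (5 + 8 + 3 + 2 + 5) / 5 = 23/5 = 4.6

Step 2 — sample variances and covariances s[i,j] = (1/(n-1)) · Σ_k (x_{k,i} - mean_i) · (x_{k,j} - mean_j), with n-1 = 4:
  s[A,A] = ((-2.6)·(-2.6) + (2.4)·(2.4) + (0.4)·(0.4) + (-1.6)·(-1.6) + (1.4)·(1.4)) / 4 = 17.2/4 = 4.3
  s[A,B] = ((-2.6)·(1.8) + (2.4)·(-1.2) + (0.4)·(0.8) + (-1.6)·(-4.2) + (1.4)·(2.8)) / 4 = 3.4/4 = 0.85
  s[A,C] = ((-2.6)·(0.4) + (2.4)·(3.4) + (0.4)·(-1.6) + (-1.6)·(-2.6) + (1.4)·(0.4)) / 4 = 11.2/4 = 2.8
  s[B,B] = ((1.8)·(1.8) + (-1.2)·(-1.2) + (0.8)·(0.8) + (-4.2)·(-4.2) + (2.8)·(2.8)) / 4 = 30.8/4 = 7.7
  s[B,C] = ((1.8)·(0.4) + (-1.2)·(3.4) + (0.8)·(-1.6) + (-4.2)·(-2.6) + (2.8)·(0.4)) / 4 = 7.4/4 = 1.85
  s[C,C] = ((0.4)·(0.4) + (3.4)·(3.4) + (-1.6)·(-1.6) + (-2.6)·(-2.6) + (0.4)·(0.4)) / 4 = 21.2/4 = 5.3
  Sample standard deviations s_i = √(s[i,i]):
  s(A) = √(4.3) = 2.0736
  s(B) = √(7.7) = 2.7749
  s(C) = √(5.3) = 2.3022

Step 3 — r_{ij} = s_{ij} / (s_i · s_j):
  r[A,A] = 1 (diagonal).
  r[A,B] = 0.85 / (2.0736 · 2.7749) = 0.85 / 5.7541 = 0.1477
  r[A,C] = 2.8 / (2.0736 · 2.3022) = 2.8 / 4.7739 = 0.5865
  r[B,B] = 1 (diagonal).
  r[B,C] = 1.85 / (2.7749 · 2.3022) = 1.85 / 6.3883 = 0.2896
  r[C,C] = 1 (diagonal).

R is symmetric with unit diagonal. Assembling:

R = [[1, 0.1477, 0.5865],
 [0.1477, 1, 0.2896],
 [0.5865, 0.2896, 1]]


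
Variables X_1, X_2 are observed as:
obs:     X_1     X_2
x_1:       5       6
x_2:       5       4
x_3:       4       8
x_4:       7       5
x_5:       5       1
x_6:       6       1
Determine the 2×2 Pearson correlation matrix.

Step 1 — column means:
  mean(X_1) = (5 + 5 + 4 + 7 + 5 + 6) / 6 = 32/6 = 5.3333
  mean(X_2) = (6 + 4 + 8 + 5 + 1 + 1) / 6 = 25/6 = 4.1667

Step 2 — sample variances and covariances s[i,j] = (1/(n-1)) · Σ_k (x_{k,i} - mean_i) · (x_{k,j} - mean_j), with n-1 = 5:
  s[X_1,X_1] = ((-0.3333)·(-0.3333) + (-0.3333)·(-0.3333) + (-1.3333)·(-1.3333) + (1.6667)·(1.6667) + (-0.3333)·(-0.3333) + (0.6667)·(0.6667)) / 5 = 5.3333/5 = 1.0667
  s[X_1,X_2] = ((-0.3333)·(1.8333) + (-0.3333)·(-0.1667) + (-1.3333)·(3.8333) + (1.6667)·(0.8333) + (-0.3333)·(-3.1667) + (0.6667)·(-3.1667)) / 5 = -5.3333/5 = -1.0667
  s[X_2,X_2] = ((1.8333)·(1.8333) + (-0.1667)·(-0.1667) + (3.8333)·(3.8333) + (0.8333)·(0.8333) + (-3.1667)·(-3.1667) + (-3.1667)·(-3.1667)) / 5 = 38.8333/5 = 7.7667
  Sample standard deviations s_i = √(s[i,i]):
  s(X_1) = √(1.0667) = 1.0328
  s(X_2) = √(7.7667) = 2.7869

Step 3 — r_{ij} = s_{ij} / (s_i · s_j):
  r[X_1,X_1] = 1 (diagonal).
  r[X_1,X_2] = -1.0667 / (1.0328 · 2.7869) = -1.0667 / 2.8783 = -0.3706
  r[X_2,X_2] = 1 (diagonal).

R is symmetric with unit diagonal. Assembling:

R = [[1, -0.3706],
 [-0.3706, 1]]


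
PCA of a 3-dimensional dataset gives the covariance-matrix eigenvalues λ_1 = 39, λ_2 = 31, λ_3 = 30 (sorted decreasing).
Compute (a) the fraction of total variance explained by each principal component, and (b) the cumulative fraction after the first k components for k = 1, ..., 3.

Step 1 — total variance = trace(Sigma) = Σ λ_i = 39 + 31 + 30 = 100.

Step 2 — fraction explained by component i = λ_i / Σ λ:
  PC1: 39/100 = 0.39
  PC2: 31/100 = 0.31
  PC3: 30/100 = 0.3

Step 3 — cumulative fraction after k components = (λ_1 + ... + λ_k) / Σ λ:
  k = 1: 39/100 = 0.39
  k = 2: (39 + 31)/100 = 70/100 = 0.7
  k = 3: (39 + 31 + 30)/100 = 100/100 = 1

Summary (fraction, with percent):

explained: PC1 0.39 (39%), PC2 0.31 (31%), PC3 0.3 (30%);  cumulative: 0.39, 0.7, 1


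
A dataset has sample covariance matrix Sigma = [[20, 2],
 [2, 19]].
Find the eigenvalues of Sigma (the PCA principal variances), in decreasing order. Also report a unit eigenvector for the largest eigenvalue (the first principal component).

Step 1 — characteristic polynomial of 2×2 Sigma:
  det(Sigma - λI) = λ² - trace · λ + det = 0.
  trace = 20 + 19 = 39, det = 20·19 - (2)² = 376.
Step 2 — discriminant:
  Δ = trace² - 4·det = 1521 - 1504 = 17.
Step 3 — eigenvalues:
  λ = (trace ± √Δ)/2 = (39 ± 4.1231)/2,
  λ_1 = 21.5616,  λ_2 = 17.4384.

Step 4 — unit eigenvector for λ_1: solve (Sigma - λ_1 I)v = 0. First row:
  (20 - 21.5616)·v_x + (2)·v_y = 0, i.e. (-1.5616)·v_x + (2)·v_y = 0,
  so v ∝ (b, λ_1 - a) = (2, 1.5616) = u.
  ||u|| = √((2)² + (1.5616)²) = √(6.4384) ≈ 2.5374,
  v_1 = u/||u|| ≈ (0.7882, 0.6154) (||v_1|| = 1).

λ_1 = 21.5616,  λ_2 = 17.4384;  v_1 ≈ (0.7882, 0.6154)
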